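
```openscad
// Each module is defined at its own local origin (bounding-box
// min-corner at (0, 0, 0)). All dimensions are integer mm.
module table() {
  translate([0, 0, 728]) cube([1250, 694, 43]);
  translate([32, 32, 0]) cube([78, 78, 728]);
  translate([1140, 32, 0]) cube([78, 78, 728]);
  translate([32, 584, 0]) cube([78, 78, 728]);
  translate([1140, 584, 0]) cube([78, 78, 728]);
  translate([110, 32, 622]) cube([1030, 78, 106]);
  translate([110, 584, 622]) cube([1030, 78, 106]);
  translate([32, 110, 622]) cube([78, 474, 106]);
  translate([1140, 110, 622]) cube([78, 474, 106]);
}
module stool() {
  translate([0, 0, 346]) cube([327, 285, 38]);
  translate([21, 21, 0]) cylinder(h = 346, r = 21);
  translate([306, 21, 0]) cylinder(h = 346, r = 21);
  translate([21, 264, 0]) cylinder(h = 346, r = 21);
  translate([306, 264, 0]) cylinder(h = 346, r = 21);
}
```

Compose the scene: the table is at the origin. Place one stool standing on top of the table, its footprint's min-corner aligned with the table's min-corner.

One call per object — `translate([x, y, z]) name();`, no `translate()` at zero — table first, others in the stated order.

table();
translate([0, 0, 771]) stool();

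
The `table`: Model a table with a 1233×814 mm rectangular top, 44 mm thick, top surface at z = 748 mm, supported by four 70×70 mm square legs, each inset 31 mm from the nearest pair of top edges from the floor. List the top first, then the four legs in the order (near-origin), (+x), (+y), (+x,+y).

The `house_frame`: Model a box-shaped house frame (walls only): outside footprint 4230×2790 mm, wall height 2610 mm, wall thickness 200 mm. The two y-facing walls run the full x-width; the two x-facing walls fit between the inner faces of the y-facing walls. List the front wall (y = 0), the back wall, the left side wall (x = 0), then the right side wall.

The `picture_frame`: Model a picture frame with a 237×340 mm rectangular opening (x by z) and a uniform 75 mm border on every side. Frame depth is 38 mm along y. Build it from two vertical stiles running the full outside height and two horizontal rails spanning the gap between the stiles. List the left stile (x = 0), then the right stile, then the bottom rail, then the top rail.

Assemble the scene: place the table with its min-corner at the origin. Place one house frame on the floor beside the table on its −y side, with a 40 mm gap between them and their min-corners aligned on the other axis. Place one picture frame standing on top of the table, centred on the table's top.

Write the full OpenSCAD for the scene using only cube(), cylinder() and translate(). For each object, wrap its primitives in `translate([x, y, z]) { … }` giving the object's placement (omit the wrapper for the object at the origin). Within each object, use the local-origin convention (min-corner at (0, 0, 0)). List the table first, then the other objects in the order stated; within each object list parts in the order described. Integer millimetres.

translate([0, 0, 704]) cube([1233, 814, 44]);
translate([31, 31, 0]) cube([70, 70, 704]);
translate([1132, 31, 0]) cube([70, 70, 704]);
translate([31, 713, 0]) cube([70, 70, 704]);
translate([1132, 713, 0]) cube([70, 70, 704]);
translate([0, -2830, 0]) {
  cube([4230, 200, 2610]);
  translate([0, 2590, 0]) cube([4230, 200, 2610]);
  translate([0, 200, 0]) cube([200, 2390, 2610]);
  translate([4030, 200, 0]) cube([200, 2390, 2610]);
}
translate([423, 388, 748]) {
  cube([75, 38, 490]);
  translate([312, 0, 0]) cube([75, 38, 490]);
  translate([75, 0, 0]) cube([237, 38, 75]);
  translate([75, 0, 415]) cube([237, 38, 75]);
}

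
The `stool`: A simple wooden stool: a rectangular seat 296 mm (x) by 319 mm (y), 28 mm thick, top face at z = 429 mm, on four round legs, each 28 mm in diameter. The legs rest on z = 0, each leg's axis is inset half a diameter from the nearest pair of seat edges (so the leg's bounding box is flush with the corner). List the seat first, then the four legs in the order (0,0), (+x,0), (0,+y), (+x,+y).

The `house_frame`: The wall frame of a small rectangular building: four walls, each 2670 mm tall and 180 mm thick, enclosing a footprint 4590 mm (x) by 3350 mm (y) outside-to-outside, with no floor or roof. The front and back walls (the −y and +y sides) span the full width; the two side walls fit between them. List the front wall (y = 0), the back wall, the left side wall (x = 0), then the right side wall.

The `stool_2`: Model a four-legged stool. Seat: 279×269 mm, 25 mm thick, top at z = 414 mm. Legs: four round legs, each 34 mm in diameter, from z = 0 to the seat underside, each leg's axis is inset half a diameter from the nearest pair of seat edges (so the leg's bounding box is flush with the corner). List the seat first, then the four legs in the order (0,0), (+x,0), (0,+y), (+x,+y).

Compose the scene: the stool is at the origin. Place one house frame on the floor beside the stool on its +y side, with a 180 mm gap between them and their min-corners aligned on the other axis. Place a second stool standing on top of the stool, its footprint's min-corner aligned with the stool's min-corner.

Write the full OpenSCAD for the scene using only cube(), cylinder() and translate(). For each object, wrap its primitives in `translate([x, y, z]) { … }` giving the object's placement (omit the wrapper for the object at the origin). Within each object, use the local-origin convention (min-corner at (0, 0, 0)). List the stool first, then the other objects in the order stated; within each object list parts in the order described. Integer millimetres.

translate([0, 0, 401]) cube([296, 319, 28]);
translate([14, 14, 0]) cylinder(h = 401, r = 14);
translate([282, 14, 0]) cylinder(h = 401, r = 14);
translate([14, 305, 0]) cylinder(h = 401, r = 14);
translate([282, 305, 0]) cylinder(h = 401, r = 14);
translate([0, 499, 0]) {
  cube([4590, 180, 2670]);
  translate([0, 3170, 0]) cube([4590, 180, 2670]);
  translate([0, 180, 0]) cube([180, 2990, 2670]);
  translate([4410, 180, 0]) cube([180, 2990, 2670]);
}
translate([0, 0, 429]) {
  translate([0, 0, 389]) cube([279, 269, 25]);
  translate([17, 17, 0]) cylinder(h = 389, r = 17);
  translate([262, 17, 0]) cylinder(h = 389, r = 17);
  translate([17, 252, 0]) cylinder(h = 389, r = 17);
  translate([262, 252, 0]) cylinder(h = 389, r = 17);
}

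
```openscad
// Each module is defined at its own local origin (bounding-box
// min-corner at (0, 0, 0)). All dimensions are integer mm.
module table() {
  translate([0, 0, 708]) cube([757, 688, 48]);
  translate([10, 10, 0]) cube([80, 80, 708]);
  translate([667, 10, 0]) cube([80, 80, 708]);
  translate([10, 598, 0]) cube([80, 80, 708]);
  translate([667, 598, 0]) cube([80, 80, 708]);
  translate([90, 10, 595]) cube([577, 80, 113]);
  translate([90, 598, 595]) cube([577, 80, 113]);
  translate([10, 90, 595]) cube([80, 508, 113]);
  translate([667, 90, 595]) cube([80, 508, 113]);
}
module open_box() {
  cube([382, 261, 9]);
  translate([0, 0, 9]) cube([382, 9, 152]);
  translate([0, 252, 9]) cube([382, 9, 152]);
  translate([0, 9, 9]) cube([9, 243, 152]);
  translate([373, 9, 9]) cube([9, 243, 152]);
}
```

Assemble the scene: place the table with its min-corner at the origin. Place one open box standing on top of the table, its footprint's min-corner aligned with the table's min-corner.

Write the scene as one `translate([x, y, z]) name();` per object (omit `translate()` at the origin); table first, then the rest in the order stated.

table();
translate([0, 0, 756]) open_box();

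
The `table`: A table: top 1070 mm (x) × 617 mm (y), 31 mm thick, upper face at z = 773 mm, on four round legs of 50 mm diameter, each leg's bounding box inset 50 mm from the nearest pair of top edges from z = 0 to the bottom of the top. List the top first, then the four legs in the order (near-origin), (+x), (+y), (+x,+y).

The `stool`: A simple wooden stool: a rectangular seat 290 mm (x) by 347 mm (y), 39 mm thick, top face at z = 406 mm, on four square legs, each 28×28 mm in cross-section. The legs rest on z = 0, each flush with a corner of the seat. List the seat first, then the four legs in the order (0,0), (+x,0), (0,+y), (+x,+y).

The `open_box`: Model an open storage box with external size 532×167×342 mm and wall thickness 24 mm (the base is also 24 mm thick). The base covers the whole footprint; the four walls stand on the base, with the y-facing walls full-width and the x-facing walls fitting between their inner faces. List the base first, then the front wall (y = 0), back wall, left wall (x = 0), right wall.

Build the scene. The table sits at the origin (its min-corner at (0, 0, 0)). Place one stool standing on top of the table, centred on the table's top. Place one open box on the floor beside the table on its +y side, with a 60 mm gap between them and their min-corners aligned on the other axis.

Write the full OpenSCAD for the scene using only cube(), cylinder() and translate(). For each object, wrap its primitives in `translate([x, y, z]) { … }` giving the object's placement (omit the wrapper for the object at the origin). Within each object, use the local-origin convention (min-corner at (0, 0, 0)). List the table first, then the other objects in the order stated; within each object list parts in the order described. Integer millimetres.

translate([0, 0, 742]) cube([1070, 617, 31]);
translate([75, 75, 0]) cylinder(h = 742, r = 25);
translate([995, 75, 0]) cylinder(h = 742, r = 25);
translate([75, 542, 0]) cylinder(h = 742, r = 25);
translate([995, 542, 0]) cylinder(h = 742, r = 25);
translate([390, 135, 773]) {
  translate([0, 0, 367]) cube([290, 347, 39]);
  cube([28, 28, 367]);
  translate([262, 0, 0]) cube([28, 28, 367]);
  translate([0, 319, 0]) cube([28, 28, 367]);
  translate([262, 319, 0]) cube([28, 28, 367]);
}
translate([0, 677, 0]) {
  cube([532, 167, 24]);
  translate([0, 0, 24]) cube([532, 24, 318]);
  translate([0, 143, 24]) cube([532, 24, 318]);
  translate([0, 24, 24]) cube([24, 119, 318]);
  translate([508, 24, 24]) cube([24, 119, 318]);
}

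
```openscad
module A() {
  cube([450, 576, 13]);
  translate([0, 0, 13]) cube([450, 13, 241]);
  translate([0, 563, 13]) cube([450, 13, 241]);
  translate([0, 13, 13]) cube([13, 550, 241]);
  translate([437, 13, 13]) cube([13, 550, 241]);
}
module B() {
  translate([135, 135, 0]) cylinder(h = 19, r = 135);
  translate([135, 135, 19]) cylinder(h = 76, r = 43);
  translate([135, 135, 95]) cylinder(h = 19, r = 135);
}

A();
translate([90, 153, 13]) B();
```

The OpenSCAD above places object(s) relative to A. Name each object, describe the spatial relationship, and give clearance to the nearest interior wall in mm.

A is an open box. B is a spool. The spool sits inside the open box, centred. The clearance to the nearest interior wall is 77 mm.

Clearances: x = 77, y = 140; minimum 77 mm.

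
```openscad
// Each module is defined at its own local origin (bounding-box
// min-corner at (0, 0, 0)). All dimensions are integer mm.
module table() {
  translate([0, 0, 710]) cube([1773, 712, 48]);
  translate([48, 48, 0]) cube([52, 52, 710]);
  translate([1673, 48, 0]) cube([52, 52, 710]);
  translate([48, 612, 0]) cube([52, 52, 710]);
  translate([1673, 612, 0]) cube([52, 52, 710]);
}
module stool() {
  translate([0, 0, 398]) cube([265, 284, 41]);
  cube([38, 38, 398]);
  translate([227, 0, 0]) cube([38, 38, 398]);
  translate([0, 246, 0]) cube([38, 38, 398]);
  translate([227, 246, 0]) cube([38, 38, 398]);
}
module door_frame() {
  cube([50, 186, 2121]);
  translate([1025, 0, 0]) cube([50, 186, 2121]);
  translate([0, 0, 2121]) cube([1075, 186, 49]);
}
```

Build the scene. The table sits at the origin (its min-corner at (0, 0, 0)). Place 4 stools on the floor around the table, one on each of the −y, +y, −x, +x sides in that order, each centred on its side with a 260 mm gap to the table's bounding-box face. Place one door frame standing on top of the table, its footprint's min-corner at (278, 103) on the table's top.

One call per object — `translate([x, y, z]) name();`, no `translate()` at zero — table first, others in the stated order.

table();
translate([754, -544, 0]) stool();
translate([754, 972, 0]) stool();
translate([-525, 214, 0]) stool();
translate([2033, 214, 0]) stool();
translate([278, 103, 758]) door_frame();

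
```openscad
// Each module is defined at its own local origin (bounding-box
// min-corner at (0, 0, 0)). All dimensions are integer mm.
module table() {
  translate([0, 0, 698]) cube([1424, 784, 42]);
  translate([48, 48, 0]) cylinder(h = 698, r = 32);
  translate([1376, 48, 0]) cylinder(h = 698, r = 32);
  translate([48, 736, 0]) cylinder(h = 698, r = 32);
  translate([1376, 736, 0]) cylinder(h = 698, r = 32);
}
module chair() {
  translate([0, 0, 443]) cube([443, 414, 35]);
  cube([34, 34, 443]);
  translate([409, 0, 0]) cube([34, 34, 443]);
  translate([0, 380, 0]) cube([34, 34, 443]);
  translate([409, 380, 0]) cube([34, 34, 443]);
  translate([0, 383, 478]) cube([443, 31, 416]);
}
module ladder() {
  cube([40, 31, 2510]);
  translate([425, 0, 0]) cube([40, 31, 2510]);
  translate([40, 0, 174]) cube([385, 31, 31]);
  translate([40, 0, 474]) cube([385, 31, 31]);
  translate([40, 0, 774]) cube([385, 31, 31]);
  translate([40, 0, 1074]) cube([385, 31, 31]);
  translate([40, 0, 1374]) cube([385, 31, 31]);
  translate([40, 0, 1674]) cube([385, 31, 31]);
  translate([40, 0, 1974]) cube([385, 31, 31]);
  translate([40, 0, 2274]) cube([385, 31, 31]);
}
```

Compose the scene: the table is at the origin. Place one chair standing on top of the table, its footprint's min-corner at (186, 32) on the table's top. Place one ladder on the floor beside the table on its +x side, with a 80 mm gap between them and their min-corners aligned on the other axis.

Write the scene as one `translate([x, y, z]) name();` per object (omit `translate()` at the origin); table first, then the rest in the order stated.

table();
translate([186, 32, 740]) chair();
translate([1504, 0, 0]) ladder();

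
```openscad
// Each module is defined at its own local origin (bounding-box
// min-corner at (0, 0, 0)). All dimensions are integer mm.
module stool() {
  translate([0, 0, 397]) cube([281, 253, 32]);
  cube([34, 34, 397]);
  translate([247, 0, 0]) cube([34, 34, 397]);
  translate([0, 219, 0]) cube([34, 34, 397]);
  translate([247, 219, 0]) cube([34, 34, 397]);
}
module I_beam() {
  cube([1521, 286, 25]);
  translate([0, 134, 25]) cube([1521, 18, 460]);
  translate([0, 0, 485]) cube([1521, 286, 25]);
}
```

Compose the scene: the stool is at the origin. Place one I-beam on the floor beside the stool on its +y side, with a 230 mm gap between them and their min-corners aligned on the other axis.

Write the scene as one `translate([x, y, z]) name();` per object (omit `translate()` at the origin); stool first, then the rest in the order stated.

stool();
translate([0, 483, 0]) I_beam();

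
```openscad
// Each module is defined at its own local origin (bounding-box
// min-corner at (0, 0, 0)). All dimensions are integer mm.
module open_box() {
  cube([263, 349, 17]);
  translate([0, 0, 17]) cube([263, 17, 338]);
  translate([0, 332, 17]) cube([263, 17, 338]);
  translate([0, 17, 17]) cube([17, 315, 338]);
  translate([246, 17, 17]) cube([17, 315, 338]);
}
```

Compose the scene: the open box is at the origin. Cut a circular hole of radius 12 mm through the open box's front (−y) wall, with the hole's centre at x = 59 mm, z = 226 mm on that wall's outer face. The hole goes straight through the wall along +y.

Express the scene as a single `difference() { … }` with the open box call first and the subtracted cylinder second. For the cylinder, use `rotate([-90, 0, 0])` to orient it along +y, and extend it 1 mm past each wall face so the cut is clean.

difference() {
  open_box();
  translate([59, -1, 226]) rotate([-90, 0, 0]) cylinder(h = 19, r = 12);
}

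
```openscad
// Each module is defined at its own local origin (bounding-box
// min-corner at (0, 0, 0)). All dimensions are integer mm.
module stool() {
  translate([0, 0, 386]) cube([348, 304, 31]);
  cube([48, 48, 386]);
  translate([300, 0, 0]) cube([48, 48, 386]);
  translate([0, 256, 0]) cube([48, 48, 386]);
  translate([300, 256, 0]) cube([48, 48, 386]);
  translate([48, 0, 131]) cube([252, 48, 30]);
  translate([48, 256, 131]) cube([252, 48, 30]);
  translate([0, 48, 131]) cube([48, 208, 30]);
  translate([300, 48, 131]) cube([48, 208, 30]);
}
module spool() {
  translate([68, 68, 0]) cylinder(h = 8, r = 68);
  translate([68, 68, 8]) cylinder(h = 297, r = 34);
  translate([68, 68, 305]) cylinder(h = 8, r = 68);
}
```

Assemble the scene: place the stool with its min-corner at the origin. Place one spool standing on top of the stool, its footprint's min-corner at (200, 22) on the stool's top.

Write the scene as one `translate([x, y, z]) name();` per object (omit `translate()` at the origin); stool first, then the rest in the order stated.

stool();
translate([200, 22, 417]) spool();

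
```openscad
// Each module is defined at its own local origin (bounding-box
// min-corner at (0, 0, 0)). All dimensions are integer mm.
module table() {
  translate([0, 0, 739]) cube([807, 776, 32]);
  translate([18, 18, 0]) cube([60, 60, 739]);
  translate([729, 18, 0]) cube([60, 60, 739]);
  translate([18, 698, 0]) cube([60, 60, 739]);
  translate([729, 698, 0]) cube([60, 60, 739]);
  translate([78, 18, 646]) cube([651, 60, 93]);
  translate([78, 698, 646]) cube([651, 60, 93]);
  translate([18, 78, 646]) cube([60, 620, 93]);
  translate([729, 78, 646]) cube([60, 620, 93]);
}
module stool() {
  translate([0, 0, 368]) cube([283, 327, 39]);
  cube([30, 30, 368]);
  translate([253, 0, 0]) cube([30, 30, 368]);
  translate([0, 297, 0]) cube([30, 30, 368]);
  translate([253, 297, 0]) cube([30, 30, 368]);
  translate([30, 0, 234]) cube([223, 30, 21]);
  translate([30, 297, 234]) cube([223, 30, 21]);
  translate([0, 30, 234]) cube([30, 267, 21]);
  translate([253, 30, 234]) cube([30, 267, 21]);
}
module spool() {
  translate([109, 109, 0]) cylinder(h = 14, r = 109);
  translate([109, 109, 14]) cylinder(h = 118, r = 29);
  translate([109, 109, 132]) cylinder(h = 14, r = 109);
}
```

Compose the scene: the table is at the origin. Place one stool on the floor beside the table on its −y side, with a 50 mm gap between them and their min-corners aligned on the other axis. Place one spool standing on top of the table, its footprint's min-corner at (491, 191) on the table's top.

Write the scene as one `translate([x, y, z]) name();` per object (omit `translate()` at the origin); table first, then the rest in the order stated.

table();
translate([0, -377, 0]) stool();
translate([491, 191, 771]) spool();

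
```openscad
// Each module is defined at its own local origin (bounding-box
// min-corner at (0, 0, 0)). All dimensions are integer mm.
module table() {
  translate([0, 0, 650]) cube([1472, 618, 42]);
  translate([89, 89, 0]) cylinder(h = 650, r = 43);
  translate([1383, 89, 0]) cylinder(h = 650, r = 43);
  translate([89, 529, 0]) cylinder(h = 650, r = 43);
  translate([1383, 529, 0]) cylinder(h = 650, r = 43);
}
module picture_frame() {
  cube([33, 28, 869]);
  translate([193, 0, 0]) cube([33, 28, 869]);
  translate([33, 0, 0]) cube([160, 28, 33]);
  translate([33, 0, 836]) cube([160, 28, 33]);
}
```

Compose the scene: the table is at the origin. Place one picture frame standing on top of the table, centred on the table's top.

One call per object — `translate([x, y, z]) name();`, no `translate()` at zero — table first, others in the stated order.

table();
translate([623, 295, 692]) picture_frame();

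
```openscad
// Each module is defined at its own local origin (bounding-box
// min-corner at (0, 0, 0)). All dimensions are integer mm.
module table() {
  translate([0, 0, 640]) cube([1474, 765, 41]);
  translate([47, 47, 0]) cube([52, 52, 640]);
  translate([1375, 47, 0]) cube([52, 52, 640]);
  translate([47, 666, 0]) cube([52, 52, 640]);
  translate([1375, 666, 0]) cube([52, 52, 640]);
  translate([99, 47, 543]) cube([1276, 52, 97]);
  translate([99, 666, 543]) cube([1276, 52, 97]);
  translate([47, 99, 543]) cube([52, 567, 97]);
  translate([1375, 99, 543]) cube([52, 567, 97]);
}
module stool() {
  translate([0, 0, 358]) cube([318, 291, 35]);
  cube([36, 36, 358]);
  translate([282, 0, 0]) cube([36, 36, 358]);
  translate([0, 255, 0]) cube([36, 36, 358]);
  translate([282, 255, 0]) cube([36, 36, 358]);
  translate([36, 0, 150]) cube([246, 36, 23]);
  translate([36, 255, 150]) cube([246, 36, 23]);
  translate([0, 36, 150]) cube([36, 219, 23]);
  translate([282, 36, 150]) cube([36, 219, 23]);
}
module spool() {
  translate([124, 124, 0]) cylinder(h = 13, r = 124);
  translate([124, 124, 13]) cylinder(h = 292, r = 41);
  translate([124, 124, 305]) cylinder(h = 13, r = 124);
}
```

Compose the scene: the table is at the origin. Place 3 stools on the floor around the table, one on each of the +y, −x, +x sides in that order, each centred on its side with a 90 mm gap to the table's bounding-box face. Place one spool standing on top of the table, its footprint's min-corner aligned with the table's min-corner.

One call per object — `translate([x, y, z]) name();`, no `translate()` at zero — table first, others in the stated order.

table();
translate([578, 855, 0]) stool();
translate([-408, 237, 0]) stool();
translate([1564, 237, 0]) stool();
translate([0, 0, 681]) spool();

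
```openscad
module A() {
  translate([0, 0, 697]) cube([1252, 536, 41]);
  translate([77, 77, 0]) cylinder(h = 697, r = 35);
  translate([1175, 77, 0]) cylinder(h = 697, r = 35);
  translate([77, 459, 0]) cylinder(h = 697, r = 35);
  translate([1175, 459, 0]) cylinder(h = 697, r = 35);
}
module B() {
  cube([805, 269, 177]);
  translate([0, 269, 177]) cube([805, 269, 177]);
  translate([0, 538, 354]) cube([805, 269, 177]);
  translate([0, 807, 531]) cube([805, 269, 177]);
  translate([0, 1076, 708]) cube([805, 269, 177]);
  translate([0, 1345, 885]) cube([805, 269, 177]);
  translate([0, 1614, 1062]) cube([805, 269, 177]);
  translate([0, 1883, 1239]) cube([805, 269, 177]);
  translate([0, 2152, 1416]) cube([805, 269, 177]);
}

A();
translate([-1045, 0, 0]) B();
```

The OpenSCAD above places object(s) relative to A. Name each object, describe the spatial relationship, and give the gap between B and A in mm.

A is a table. B is a staircase. The staircase is on the floor beside the table on its −x side. The gap between the staircase and the table is 240 mm.

The staircase's nearest face is 240 mm from the table's −x face.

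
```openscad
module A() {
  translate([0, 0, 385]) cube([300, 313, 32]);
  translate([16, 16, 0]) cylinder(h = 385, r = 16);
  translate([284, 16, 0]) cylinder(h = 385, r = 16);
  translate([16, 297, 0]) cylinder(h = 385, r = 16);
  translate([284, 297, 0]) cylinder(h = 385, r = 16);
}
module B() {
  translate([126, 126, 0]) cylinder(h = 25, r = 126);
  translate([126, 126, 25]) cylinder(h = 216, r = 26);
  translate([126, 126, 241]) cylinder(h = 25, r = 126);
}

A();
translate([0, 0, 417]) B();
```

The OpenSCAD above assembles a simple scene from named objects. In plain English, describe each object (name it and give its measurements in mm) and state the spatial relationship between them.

A is a four-legged stool. The seat is a 300×313×32 mm slab whose top surface is at z = 417 mm; four round legs, each 32 mm in diameter, run from the floor (z = 0) to the underside of the seat, each leg's axis is inset half a diameter from the nearest pair of seat edges (so the leg's bounding box is flush with the corner).

B is a spool: two coaxial disc flanges of radius 126 mm and thickness 25 mm, joined by a core cylinder of radius 26 mm and height 216 mm. The lower flange rests on z = 0 and the three cylinders share a vertical axis.

The spool is on top of the stool.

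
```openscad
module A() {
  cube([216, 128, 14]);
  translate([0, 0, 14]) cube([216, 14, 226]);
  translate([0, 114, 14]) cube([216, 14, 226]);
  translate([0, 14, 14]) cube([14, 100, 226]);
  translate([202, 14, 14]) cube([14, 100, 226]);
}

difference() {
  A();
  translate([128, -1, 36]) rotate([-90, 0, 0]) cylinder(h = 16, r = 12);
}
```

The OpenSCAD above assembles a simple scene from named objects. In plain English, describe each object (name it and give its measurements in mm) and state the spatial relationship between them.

A is an open storage box with external size 216×128×240 mm and wall thickness 14 mm (the base is also 14 mm thick). The base covers the whole footprint; the four walls stand on the base, with the y-facing walls full-width and the x-facing walls fitting between their inner faces.

The open box has a circular hole of radius 12 mm through its front wall, centred at (x = 128, z = 36).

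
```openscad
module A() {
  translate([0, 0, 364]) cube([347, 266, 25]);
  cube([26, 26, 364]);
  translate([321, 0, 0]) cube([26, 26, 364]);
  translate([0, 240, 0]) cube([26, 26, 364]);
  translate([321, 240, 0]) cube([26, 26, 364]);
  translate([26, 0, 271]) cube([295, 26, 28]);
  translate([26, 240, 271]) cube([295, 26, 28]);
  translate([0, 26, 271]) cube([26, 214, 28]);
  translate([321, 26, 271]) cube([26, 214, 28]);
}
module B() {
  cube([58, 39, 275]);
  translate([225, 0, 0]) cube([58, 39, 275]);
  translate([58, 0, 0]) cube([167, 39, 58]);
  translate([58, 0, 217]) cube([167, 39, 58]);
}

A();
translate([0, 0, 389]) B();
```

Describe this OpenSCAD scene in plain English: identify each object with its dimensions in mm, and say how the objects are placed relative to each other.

A is a simple wooden stool: a rectangular seat 347 mm (x) by 266 mm (y), 25 mm thick, top face at z = 389 mm, on four square legs, each 26×26 mm in cross-section. The legs rest on z = 0, each flush with a corner of the seat. Four stretchers, 26 mm wide and 28 mm tall, connect adjacent legs with their undersides at z = 271 mm, each running between the inner faces of the legs it joins and aligned with the legs' outer faces on the other axis.

B is a picture frame with a 167×159 mm rectangular opening (x by z) and a uniform 58 mm border on every side. Frame depth is 39 mm along y. It is built from two vertical stiles running the full outside height and two horizontal rails spanning the gap between the stiles.

The picture frame is on top of the stool.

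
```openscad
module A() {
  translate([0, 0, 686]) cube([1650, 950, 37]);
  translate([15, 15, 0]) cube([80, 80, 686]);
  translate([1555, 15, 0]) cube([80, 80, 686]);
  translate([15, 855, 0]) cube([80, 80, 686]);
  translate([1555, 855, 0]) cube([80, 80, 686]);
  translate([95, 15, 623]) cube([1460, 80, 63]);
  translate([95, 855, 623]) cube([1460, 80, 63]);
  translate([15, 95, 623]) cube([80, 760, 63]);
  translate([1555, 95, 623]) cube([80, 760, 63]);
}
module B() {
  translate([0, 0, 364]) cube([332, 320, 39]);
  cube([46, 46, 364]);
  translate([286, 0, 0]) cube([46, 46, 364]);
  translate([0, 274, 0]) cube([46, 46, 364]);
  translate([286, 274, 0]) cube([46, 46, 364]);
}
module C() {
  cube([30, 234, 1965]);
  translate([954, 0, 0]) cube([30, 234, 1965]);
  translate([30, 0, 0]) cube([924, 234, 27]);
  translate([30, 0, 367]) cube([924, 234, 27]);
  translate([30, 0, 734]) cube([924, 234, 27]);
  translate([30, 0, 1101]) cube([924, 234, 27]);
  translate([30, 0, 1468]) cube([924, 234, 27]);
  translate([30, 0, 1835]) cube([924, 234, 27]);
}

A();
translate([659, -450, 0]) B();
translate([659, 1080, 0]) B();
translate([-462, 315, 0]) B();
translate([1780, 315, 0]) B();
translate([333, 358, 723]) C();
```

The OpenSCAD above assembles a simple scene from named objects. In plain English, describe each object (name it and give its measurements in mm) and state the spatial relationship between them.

A is a rectangular dining table. The top is 1650×950×37 mm with its upper surface at z = 723 mm. It stands on four 80×80 mm square legs, each inset 15 mm from the nearest pair of top edges, running from the floor to the underside of the top. Four apron rails, 80 mm thick and 63 mm tall, run between adjacent legs with their top edges flush with the underside of the top and their outer faces flush with the legs' outer faces.

B is a simple wooden stool: a rectangular seat 332 mm (x) by 320 mm (y), 39 mm thick, top face at z = 403 mm, on four square legs, each 46×46 mm in cross-section. The legs rest on z = 0, each flush with a corner of the seat.

C is a bookshelf 984 mm wide overall, 234 mm deep and 1965 mm tall. The two sides are 30 mm thick vertical panels. 6 horizontal shelves of 27 mm thickness span between the inner faces of the sides; the lowest shelf sits on the floor and shelves are stacked with a clear vertical gap of 340 mm between each pair.

Four stools sit around the table at the −y, +y, −x, +x sides. The bookshelf is on top of the table, centred.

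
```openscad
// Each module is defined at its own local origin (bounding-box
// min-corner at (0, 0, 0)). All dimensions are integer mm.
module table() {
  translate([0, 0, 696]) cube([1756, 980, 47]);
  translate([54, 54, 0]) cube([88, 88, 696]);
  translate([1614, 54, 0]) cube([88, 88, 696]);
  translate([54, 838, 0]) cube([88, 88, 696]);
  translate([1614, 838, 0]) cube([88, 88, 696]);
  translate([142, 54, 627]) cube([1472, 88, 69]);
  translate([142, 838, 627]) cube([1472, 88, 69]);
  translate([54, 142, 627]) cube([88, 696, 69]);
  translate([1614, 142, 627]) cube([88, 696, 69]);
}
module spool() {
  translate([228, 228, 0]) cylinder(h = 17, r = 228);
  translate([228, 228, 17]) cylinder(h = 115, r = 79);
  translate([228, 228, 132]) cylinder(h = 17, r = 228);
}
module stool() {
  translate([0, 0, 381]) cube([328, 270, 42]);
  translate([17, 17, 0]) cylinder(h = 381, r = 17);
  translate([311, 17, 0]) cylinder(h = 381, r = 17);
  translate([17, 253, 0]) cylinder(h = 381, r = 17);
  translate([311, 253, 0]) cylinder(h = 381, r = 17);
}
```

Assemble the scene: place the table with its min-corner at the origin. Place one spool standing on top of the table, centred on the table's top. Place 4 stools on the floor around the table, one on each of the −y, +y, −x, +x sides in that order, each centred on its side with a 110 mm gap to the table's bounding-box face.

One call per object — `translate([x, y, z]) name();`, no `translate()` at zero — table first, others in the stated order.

table();
translate([650, 262, 743]) spool();
translate([714, -380, 0]) stool();
translate([714, 1090, 0]) stool();
translate([-438, 355, 0]) stool();
translate([1866, 355, 0]) stool();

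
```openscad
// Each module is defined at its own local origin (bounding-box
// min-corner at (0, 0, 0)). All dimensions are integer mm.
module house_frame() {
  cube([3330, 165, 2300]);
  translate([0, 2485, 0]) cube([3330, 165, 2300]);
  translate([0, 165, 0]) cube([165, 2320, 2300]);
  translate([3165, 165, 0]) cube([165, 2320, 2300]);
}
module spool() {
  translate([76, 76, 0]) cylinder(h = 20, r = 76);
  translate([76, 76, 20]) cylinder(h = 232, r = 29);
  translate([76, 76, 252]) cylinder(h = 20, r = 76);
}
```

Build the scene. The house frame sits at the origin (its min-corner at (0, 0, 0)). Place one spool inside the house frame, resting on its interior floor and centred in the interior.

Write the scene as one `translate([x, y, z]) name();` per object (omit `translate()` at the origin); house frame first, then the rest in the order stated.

house_frame();
translate([1589, 1249, 0]) spool();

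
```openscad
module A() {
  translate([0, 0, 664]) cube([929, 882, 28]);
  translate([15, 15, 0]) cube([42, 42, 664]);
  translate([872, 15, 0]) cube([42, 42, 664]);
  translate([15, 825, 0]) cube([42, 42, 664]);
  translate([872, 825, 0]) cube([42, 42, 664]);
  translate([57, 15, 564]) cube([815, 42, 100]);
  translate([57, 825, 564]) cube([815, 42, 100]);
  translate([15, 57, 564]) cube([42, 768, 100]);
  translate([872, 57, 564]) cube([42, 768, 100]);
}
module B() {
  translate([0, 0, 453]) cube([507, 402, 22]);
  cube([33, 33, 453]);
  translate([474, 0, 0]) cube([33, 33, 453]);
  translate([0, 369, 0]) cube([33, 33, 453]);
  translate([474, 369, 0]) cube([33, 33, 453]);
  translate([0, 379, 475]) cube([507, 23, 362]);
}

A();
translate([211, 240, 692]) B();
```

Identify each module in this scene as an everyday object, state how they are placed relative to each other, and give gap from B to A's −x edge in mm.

A is a table. B is a chair. The chair is on top of the table, centred. The gap from the chair to the table's −x edge is 211 mm.

The chair's min-x is at 211; the table's min-x is 0; gap = 211 mm.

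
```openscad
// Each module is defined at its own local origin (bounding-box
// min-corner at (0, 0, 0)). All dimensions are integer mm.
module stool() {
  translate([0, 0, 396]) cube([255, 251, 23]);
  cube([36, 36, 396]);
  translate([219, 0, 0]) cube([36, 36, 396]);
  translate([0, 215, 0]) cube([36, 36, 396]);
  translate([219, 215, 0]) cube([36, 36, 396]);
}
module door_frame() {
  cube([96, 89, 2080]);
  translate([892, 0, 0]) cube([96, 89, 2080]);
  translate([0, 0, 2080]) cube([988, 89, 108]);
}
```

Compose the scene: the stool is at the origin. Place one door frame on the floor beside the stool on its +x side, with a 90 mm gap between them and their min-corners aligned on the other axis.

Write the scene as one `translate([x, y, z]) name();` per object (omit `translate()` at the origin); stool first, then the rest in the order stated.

stool();
translate([345, 0, 0]) door_frame();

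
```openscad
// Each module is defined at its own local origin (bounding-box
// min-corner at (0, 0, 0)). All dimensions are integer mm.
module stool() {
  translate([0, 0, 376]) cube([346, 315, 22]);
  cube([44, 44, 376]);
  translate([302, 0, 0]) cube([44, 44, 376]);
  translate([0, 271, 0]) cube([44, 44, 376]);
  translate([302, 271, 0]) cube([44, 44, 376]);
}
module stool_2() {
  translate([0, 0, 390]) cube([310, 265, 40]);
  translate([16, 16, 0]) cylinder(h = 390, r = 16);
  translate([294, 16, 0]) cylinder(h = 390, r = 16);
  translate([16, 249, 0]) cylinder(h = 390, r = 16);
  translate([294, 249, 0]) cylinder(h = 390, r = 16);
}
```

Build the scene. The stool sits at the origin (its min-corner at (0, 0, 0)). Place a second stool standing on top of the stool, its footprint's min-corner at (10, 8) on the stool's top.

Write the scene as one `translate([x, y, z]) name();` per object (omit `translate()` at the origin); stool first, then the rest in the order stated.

stool();
translate([10, 8, 398]) stool_2();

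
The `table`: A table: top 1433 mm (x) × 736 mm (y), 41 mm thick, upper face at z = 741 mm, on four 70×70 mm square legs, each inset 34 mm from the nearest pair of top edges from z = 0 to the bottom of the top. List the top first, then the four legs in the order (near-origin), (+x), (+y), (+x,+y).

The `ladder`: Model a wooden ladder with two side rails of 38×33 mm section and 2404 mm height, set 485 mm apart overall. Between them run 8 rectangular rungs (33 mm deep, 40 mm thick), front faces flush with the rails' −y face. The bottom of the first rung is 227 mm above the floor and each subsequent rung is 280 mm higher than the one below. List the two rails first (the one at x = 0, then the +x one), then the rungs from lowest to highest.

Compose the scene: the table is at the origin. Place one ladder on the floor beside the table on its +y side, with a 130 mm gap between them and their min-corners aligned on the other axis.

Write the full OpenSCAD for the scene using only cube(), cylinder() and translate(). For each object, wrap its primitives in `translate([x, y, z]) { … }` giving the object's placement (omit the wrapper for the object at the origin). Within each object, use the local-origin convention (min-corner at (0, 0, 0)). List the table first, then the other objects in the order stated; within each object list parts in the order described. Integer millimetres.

translate([0, 0, 700]) cube([1433, 736, 41]);
translate([34, 34, 0]) cube([70, 70, 700]);
translate([1329, 34, 0]) cube([70, 70, 700]);
translate([34, 632, 0]) cube([70, 70, 700]);
translate([1329, 632, 0]) cube([70, 70, 700]);
translate([0, 866, 0]) {
  cube([38, 33, 2404]);
  translate([447, 0, 0]) cube([38, 33, 2404]);
  translate([38, 0, 227]) cube([409, 33, 40]);
  translate([38, 0, 507]) cube([409, 33, 40]);
  translate([38, 0, 787]) cube([409, 33, 40]);
  translate([38, 0, 1067]) cube([409, 33, 40]);
  translate([38, 0, 1347]) cube([409, 33, 40]);
  translate([38, 0, 1627]) cube([409, 33, 40]);
  translate([38, 0, 1907]) cube([409, 33, 40]);
  translate([38, 0, 2187]) cube([409, 33, 40]);
}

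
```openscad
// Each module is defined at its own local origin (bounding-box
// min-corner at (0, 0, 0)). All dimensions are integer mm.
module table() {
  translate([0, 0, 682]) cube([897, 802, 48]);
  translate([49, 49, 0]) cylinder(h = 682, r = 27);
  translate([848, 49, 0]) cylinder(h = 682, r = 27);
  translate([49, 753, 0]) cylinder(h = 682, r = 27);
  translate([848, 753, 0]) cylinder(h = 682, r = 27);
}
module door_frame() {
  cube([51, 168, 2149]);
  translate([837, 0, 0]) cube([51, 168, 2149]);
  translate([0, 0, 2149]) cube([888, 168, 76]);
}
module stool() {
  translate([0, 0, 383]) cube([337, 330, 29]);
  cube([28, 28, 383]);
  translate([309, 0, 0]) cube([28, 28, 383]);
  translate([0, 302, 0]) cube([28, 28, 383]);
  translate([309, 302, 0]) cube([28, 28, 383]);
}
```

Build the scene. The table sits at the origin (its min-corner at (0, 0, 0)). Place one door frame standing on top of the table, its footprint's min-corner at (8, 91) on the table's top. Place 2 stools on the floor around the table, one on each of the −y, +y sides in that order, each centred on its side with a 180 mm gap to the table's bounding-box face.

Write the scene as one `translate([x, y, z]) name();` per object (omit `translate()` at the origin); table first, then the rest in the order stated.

table();
translate([8, 91, 730]) door_frame();
translate([280, -510, 0]) stool();
translate([280, 982, 0]) stool();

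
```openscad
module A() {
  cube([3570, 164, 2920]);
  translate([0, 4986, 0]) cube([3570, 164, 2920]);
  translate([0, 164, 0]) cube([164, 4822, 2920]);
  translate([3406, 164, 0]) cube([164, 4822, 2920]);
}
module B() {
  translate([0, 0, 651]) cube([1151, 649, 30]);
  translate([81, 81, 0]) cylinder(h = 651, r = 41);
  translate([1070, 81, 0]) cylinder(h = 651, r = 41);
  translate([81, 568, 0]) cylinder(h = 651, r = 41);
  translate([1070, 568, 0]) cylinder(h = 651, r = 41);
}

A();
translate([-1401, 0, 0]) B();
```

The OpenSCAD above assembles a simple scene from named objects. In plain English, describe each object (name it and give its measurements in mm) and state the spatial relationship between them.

A is a box-shaped house frame (walls only): outside footprint 3570×5150 mm, wall height 2920 mm, wall thickness 164 mm. The two y-facing walls run the full x-width; the two x-facing walls fit between the inner faces of the y-facing walls.

B is a table with a 1151×649 mm rectangular top, 30 mm thick, top surface at z = 681 mm, supported by four round legs of 82 mm diameter, each leg's bounding box inset 40 mm from the nearest pair of top edges, running from the floor.

The table is on the floor beside the house frame on its −x side.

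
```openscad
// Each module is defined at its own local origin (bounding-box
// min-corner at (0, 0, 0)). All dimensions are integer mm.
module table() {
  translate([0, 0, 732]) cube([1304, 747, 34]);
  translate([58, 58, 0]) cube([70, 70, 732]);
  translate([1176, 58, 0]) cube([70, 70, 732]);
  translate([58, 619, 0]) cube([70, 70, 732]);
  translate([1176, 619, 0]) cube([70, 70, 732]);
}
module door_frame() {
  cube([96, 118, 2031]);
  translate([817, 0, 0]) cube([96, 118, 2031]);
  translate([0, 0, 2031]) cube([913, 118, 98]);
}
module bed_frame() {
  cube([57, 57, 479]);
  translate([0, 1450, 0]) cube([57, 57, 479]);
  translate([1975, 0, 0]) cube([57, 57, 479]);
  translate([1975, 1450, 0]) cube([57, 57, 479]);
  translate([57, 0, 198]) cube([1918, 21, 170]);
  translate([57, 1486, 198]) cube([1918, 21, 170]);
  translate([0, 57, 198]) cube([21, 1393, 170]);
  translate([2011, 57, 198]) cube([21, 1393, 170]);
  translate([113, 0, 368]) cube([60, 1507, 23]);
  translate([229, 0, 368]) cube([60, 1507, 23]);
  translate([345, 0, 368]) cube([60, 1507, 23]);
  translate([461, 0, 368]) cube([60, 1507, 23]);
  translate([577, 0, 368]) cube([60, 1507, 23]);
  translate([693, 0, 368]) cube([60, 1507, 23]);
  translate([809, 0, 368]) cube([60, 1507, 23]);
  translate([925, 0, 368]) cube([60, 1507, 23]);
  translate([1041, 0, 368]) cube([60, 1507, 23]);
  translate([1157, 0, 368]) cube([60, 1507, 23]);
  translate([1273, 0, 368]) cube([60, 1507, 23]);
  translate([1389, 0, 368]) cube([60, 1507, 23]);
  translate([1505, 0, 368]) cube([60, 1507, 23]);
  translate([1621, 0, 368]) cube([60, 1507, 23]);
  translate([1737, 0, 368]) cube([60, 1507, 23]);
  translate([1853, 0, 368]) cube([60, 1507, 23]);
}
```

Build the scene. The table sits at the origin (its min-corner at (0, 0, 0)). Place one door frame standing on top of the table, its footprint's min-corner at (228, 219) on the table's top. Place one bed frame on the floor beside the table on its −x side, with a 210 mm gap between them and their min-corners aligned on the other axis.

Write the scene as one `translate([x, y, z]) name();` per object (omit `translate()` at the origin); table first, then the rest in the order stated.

table();
translate([228, 219, 766]) door_frame();
translate([-2242, 0, 0]) bed_frame();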